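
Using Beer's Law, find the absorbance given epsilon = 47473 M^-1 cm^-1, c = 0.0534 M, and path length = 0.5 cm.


A = epsilon * c * l
A = 47473 * 0.0534 * 0.5
A = 1267.5291

1267.5291


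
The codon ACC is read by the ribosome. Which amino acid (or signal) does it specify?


Standard genetic code lookup.
Codon ACC -> Thr

Thr


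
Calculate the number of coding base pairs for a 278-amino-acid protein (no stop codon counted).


Each amino acid = 1 codon = 3 bp
bp = 278 * 3 = 834 bp

834 bp


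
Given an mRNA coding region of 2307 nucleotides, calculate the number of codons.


codons = nucleotides / 3
codons = 2307 / 3 = 769

769


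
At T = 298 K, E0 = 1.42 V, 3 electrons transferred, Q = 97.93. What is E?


E = E0 - (RT/nF) * ln(Q)
E = 1.42 - (8.314 * 298 / (3 * 96485)) * ln(97.93)
E = 1.3808 V

1.3808 V


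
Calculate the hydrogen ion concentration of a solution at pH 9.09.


[H+] = 10^(-pH)
[H+] = 10^(-9.09)
[H+] = 8.128e-10 M

8.128e-10 M


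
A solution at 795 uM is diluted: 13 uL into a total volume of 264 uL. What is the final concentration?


C2 = C1 * V1 / V2
C2 = 795 * 13 / 264
C2 = 39.1477 uM

39.1477 uM


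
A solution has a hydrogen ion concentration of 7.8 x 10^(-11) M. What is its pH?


pH = -log10([H+])
pH = -log10(7.8 x 10^(-11))
pH = 10.1079

10.1079


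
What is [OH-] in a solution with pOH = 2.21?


[OH-] = 10^(-pOH)
[OH-] = 10^(-2.21)
[OH-] = 0.0062 M

0.0062 M


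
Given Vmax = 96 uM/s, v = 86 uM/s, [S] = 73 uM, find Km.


Km = [S] * (Vmax - v) / v
Km = 73 * (96 - 86) / 86
Km = 8.4884 uM

8.4884 uM


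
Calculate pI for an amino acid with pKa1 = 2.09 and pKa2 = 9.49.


pI = (pKa1 + pKa2) / 2
pI = (2.09 + 9.49) / 2
pI = 5.79

5.79


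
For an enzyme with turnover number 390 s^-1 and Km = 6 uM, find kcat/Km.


Catalytic efficiency = kcat / Km
= 390 / 6
= 65.0 uM^-1*s^-1

65.0 uM^-1*s^-1


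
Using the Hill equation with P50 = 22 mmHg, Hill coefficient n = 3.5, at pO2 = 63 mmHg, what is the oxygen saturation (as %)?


Y = pO2^n / (P50^n + pO2^n)
Y = 63^3.5 / (22^3.5 + 63^3.5)
Y = 97.55%

97.55%


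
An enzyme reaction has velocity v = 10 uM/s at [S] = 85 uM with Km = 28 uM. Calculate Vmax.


Vmax = v * (Km + [S]) / [S]
Vmax = 10 * (28 + 85) / 85
Vmax = 13.2941 uM/s

13.2941 uM/s


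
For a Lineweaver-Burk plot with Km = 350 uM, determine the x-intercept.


x-intercept = -1/Km
= -1/350
= -0.0029 1/uM

-0.0029 1/uM


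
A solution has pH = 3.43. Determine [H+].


[H+] = 10^(-pH)
[H+] = 10^(-3.43)
[H+] = 3.715e-04 M

3.715e-04 M


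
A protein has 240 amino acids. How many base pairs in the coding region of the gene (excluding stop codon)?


Each amino acid = 1 codon = 3 bp
bp = 240 * 3 = 720 bp

720 bp


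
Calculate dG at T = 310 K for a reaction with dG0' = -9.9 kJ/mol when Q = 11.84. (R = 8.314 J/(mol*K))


dG = dG0' + RT * ln(Q) / 1000
dG = -9.9 + 8.314 * 310 * ln(11.84) / 1000
dG = -3.5301 kJ/mol

-3.5301 kJ/mol


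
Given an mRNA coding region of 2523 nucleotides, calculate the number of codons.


codons = nucleotides / 3
codons = 2523 / 3 = 841

841


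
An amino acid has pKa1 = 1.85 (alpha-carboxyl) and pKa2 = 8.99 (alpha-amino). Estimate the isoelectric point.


pI = (pKa1 + pKa2) / 2
pI = (1.85 + 8.99) / 2
pI = 5.42

5.42


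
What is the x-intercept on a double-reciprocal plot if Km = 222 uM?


x-intercept = -1/Km
= -1/222
= -0.0045 1/uM

-0.0045 1/uM


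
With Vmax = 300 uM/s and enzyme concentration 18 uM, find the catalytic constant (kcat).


kcat = Vmax / [E]t
kcat = 300 / 18
kcat = 16.6667 s^-1

16.6667 s^-1


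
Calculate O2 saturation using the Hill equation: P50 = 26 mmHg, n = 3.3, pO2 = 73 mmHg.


Y = pO2^n / (P50^n + pO2^n)
Y = 73^3.3 / (26^3.3 + 73^3.3)
Y = 96.79%

96.79%


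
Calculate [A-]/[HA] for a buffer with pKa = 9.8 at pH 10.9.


[A-]/[HA] = 10^(pH - pKa)
= 10^(10.9 - 9.8)
= 12.5893

12.5893


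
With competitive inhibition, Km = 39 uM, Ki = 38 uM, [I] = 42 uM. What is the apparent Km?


Km_app = Km * (1 + [I]/Ki)
Km_app = 39 * (1 + 42/38)
Km_app = 82.1053 uM

82.1053 uM


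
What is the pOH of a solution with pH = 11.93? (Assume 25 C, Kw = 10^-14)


pOH = 14 - pH
pOH = 14 - 11.93
pOH = 2.07

2.07


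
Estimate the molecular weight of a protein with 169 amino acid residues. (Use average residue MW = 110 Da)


MW = n_residues * 110 Da
MW = 169 * 110
MW = 18590 Da

18590 Da


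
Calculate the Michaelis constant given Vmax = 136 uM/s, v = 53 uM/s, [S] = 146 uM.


Km = [S] * (Vmax - v) / v
Km = 146 * (136 - 53) / 53
Km = 228.6415 uM

228.6415 uM


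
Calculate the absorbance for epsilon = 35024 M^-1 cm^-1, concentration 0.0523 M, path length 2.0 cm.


A = epsilon * c * l
A = 35024 * 0.0523 * 2.0
A = 3663.5104

3663.5104


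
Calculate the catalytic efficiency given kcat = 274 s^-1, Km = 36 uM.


Catalytic efficiency = kcat / Km
= 274 / 36
= 7.6111 uM^-1*s^-1

7.6111 uM^-1*s^-1


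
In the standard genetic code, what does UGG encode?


Standard genetic code lookup.
Codon UGG -> Trp

Trp


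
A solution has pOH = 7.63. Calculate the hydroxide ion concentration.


[OH-] = 10^(-pOH)
[OH-] = 10^(-7.63)
[OH-] = 2.344e-08 M

2.344e-08 M


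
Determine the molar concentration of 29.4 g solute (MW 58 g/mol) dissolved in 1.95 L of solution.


C = (mass / MW) / volume
C = (29.4 / 58) / 1.95
C = 0.2599 M

0.2599 M


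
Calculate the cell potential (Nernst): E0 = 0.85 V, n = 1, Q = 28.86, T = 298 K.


E = E0 - (RT/nF) * ln(Q)
E = 0.85 - (8.314 * 298 / (1 * 96485)) * ln(28.86)
E = 0.7637 V

0.7637 V


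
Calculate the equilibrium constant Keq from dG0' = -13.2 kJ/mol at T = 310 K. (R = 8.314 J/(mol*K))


Keq = exp(-dG0 * 1000 / (R * T))
Keq = exp(-(-13.2) * 1000 / (8.314 * 310))
Keq = 167.5965

167.5965


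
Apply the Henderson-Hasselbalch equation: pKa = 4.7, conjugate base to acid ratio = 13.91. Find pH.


pH = pKa + log10([A-]/[HA])
pH = 4.7 + log10(13.91)
pH = 5.8433

5.8433


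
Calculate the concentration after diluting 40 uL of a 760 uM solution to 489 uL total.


C2 = C1 * V1 / V2
C2 = 760 * 40 / 489
C2 = 62.1677 uM

62.1677 uM


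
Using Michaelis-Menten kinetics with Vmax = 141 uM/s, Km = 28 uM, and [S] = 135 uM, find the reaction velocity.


v = Vmax * [S] / (Km + [S])
v = 141 * 135 / (28 + 135)
v = 116.7791 uM/s

116.7791 uM/s


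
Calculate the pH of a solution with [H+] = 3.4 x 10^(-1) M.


pH = -log10([H+])
pH = -log10(3.4 x 10^(-1))
pH = 0.4685

0.4685


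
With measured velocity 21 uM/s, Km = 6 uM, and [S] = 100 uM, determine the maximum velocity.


Vmax = v * (Km + [S]) / [S]
Vmax = 21 * (6 + 100) / 100
Vmax = 22.26 uM/s

22.26 uM/s


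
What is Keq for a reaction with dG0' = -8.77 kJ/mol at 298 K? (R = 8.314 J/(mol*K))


Keq = exp(-dG0 * 1000 / (R * T))
Keq = exp(-(-8.77) * 1000 / (8.314 * 298))
Keq = 34.4585

34.4585


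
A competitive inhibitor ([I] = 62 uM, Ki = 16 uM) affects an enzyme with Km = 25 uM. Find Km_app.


Km_app = Km * (1 + [I]/Ki)
Km_app = 25 * (1 + 62/16)
Km_app = 121.875 uM

121.875 uM


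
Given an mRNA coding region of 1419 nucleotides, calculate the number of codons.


codons = nucleotides / 3
codons = 1419 / 3 = 473

473


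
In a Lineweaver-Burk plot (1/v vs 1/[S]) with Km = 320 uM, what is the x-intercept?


x-intercept = -1/Km
= -1/320
= -0.0031 1/uM

-0.0031 1/uM


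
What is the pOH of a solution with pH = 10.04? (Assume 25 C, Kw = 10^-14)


pOH = 14 - pH
pOH = 14 - 10.04
pOH = 3.96

3.96


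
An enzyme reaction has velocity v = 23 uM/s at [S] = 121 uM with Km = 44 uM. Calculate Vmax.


Vmax = v * (Km + [S]) / [S]
Vmax = 23 * (44 + 121) / 121
Vmax = 31.3636 uM/s

31.3636 uM/s


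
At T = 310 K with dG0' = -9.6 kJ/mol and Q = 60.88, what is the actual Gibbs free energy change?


dG = dG0' + RT * ln(Q) / 1000
dG = -9.6 + 8.314 * 310 * ln(60.88) / 1000
dG = 0.99 kJ/mol

0.99 kJ/mol


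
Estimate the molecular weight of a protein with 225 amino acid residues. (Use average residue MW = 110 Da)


MW = n_residues * 110 Da
MW = 225 * 110
MW = 24750 Da

24750 Da


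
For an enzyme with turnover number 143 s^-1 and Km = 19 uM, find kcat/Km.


Catalytic efficiency = kcat / Km
= 143 / 19
= 7.5263 uM^-1*s^-1

7.5263 uM^-1*s^-1


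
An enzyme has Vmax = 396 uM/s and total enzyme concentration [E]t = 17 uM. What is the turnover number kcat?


kcat = Vmax / [E]t
kcat = 396 / 17
kcat = 23.2941 s^-1

23.2941 s^-1


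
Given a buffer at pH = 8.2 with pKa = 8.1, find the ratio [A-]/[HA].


[A-]/[HA] = 10^(pH - pKa)
= 10^(8.2 - 8.1)
= 1.2589

1.2589


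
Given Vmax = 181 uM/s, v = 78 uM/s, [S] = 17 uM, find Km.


Km = [S] * (Vmax - v) / v
Km = 17 * (181 - 78) / 78
Km = 22.4487 uM

22.4487 uM


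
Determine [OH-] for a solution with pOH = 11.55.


[OH-] = 10^(-pOH)
[OH-] = 10^(-11.55)
[OH-] = 2.818e-12 M

2.818e-12 M


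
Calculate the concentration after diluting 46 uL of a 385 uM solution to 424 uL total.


C2 = C1 * V1 / V2
C2 = 385 * 46 / 424
C2 = 41.7689 uM

41.7689 uM


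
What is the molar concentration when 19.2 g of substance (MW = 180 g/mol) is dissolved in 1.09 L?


C = (mass / MW) / volume
C = (19.2 / 180) / 1.09
C = 0.0979 M

0.0979 M


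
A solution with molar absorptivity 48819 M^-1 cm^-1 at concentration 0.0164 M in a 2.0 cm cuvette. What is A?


A = epsilon * c * l
A = 48819 * 0.0164 * 2.0
A = 1601.2632

1601.2632


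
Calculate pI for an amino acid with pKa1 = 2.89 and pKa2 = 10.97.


pI = (pKa1 + pKa2) / 2
pI = (2.89 + 10.97) / 2
pI = 6.93

6.93


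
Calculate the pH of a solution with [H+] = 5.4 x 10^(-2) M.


pH = -log10([H+])
pH = -log10(5.4 x 10^(-2))
pH = 1.2676

1.2676


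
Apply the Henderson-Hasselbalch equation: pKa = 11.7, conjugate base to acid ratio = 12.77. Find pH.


pH = pKa + log10([A-]/[HA])
pH = 11.7 + log10(12.77)
pH = 12.8062

12.8062


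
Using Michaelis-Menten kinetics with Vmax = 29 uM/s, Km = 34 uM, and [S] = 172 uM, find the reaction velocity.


v = Vmax * [S] / (Km + [S])
v = 29 * 172 / (34 + 172)
v = 24.2136 uM/s

24.2136 uM/s


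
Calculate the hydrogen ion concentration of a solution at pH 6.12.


[H+] = 10^(-pH)
[H+] = 10^(-6.12)
[H+] = 7.586e-07 M

7.586e-07 M


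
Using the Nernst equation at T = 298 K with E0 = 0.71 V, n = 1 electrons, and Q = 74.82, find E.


E = E0 - (RT/nF) * ln(Q)
E = 0.71 - (8.314 * 298 / (1 * 96485)) * ln(74.82)
E = 0.5992 V

0.5992 V


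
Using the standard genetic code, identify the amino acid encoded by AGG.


Standard genetic code lookup.
Codon AGG -> Arg

Arg


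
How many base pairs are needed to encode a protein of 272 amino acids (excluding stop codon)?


Each amino acid = 1 codon = 3 bp
bp = 272 * 3 = 816 bp

816 bp


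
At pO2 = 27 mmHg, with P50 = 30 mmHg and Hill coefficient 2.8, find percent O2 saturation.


Y = pO2^n / (P50^n + pO2^n)
Y = 27^2.8 / (30^2.8 + 27^2.8)
Y = 42.68%

42.68%


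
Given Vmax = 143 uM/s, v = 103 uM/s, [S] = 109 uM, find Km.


Km = [S] * (Vmax - v) / v
Km = 109 * (143 - 103) / 103
Km = 42.3301 uM

42.3301 uM


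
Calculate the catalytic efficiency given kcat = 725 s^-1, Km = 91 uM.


Catalytic efficiency = kcat / Km
= 725 / 91
= 7.967 uM^-1*s^-1

7.967 uM^-1*s^-1


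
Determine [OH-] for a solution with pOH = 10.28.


[OH-] = 10^(-pOH)
[OH-] = 10^(-10.28)
[OH-] = 5.248e-11 M

5.248e-11 M


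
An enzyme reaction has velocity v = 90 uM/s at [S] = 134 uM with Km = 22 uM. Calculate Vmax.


Vmax = v * (Km + [S]) / [S]
Vmax = 90 * (22 + 134) / 134
Vmax = 104.7761 uM/s

104.7761 uM/s


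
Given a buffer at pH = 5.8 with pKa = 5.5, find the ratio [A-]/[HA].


[A-]/[HA] = 10^(pH - pKa)
= 10^(5.8 - 5.5)
= 1.9953

1.9953


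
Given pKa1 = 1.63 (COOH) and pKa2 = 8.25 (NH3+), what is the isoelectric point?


pI = (pKa1 + pKa2) / 2
pI = (1.63 + 8.25) / 2
pI = 4.94

4.94


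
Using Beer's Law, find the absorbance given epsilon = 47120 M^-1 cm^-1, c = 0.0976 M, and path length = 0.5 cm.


A = epsilon * c * l
A = 47120 * 0.0976 * 0.5
A = 2299.456

2299.456


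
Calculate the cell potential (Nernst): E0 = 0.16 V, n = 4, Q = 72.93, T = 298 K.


E = E0 - (RT/nF) * ln(Q)
E = 0.16 - (8.314 * 298 / (4 * 96485)) * ln(72.93)
E = 0.1325 V

0.1325 V


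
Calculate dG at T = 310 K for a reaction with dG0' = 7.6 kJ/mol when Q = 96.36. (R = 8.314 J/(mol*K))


dG = dG0' + RT * ln(Q) / 1000
dG = 7.6 + 8.314 * 310 * ln(96.36) / 1000
dG = 19.3735 kJ/mol

19.3735 kJ/mol


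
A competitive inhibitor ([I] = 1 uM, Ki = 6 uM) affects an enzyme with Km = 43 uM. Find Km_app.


Km_app = Km * (1 + [I]/Ki)
Km_app = 43 * (1 + 1/6)
Km_app = 50.1667 uM

50.1667 uM


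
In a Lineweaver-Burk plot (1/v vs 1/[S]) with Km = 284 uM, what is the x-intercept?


x-intercept = -1/Km
= -1/284
= -0.0035 1/uM

-0.0035 1/uM


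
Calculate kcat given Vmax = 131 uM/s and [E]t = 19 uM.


kcat = Vmax / [E]t
kcat = 131 / 19
kcat = 6.8947 s^-1

6.8947 s^-1


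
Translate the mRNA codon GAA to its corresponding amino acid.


Standard genetic code lookup.
Codon GAA -> Glu

Glu


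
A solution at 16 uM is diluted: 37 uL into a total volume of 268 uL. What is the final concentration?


C2 = C1 * V1 / V2
C2 = 16 * 37 / 268
C2 = 2.209 uM

2.209 uM


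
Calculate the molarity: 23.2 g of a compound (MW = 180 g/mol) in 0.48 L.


C = (mass / MW) / volume
C = (23.2 / 180) / 0.48
C = 0.2685 M

0.2685 M


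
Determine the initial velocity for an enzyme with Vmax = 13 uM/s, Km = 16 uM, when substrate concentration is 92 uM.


v = Vmax * [S] / (Km + [S])
v = 13 * 92 / (16 + 92)
v = 11.0741 uM/s

11.0741 uM/s


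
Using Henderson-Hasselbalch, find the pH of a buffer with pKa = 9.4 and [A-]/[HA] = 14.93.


pH = pKa + log10([A-]/[HA])
pH = 9.4 + log10(14.93)
pH = 10.5741

10.5741


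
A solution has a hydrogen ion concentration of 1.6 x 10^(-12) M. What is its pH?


pH = -log10([H+])
pH = -log10(1.6 x 10^(-12))
pH = 11.7959

11.7959


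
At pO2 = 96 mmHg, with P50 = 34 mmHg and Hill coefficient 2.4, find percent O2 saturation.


Y = pO2^n / (P50^n + pO2^n)
Y = 96^2.4 / (34^2.4 + 96^2.4)
Y = 92.35%

92.35%


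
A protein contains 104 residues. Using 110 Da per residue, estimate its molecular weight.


MW = n_residues * 110 Da
MW = 104 * 110
MW = 11440 Da

11440 Da


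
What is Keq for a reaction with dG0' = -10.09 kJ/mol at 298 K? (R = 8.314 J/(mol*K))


Keq = exp(-dG0 * 1000 / (R * T))
Keq = exp(-(-10.09) * 1000 / (8.314 * 298))
Keq = 58.7056

58.7056


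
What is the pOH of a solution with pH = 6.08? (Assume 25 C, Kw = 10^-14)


pOH = 14 - pH
pOH = 14 - 6.08
pOH = 7.92

7.92


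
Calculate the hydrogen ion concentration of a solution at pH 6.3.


[H+] = 10^(-pH)
[H+] = 10^(-6.3)
[H+] = 5.012e-07 M

5.012e-07 M


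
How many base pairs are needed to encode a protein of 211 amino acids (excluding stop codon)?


Each amino acid = 1 codon = 3 bp
bp = 211 * 3 = 633 bp

633 bp


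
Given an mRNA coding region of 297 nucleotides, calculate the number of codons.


codons = nucleotides / 3
codons = 297 / 3 = 99

99


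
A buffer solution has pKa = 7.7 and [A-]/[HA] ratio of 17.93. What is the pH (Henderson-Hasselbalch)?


pH = pKa + log10([A-]/[HA])
pH = 7.7 + log10(17.93)
pH = 8.9536

8.9536


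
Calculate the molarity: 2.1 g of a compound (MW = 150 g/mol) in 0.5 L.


C = (mass / MW) / volume
C = (2.1 / 150) / 0.5
C = 0.028 M

0.028 M


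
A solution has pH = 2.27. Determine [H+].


[H+] = 10^(-pH)
[H+] = 10^(-2.27)
[H+] = 0.0054 M

0.0054 M


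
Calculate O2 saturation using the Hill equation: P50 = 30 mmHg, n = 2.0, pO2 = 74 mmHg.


Y = pO2^n / (P50^n + pO2^n)
Y = 74^2.0 / (30^2.0 + 74^2.0)
Y = 85.88%

85.88%


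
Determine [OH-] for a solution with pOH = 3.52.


[OH-] = 10^(-pOH)
[OH-] = 10^(-3.52)
[OH-] = 3.020e-04 M

3.020e-04 M


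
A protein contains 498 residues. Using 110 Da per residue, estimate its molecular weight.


MW = n_residues * 110 Da
MW = 498 * 110
MW = 54780 Da

54780 Da


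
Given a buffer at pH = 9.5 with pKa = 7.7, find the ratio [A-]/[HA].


[A-]/[HA] = 10^(pH - pKa)
= 10^(9.5 - 7.7)
= 63.0957

63.0957


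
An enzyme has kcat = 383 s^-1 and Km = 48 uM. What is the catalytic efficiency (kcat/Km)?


Catalytic efficiency = kcat / Km
= 383 / 48
= 7.9792 uM^-1*s^-1

7.9792 uM^-1*s^-1


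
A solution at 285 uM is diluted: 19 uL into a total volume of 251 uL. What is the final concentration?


C2 = C1 * V1 / V2
C2 = 285 * 19 / 251
C2 = 21.5737 uM

21.5737 uM


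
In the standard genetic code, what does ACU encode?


Standard genetic code lookup.
Codon ACU -> Thr

Thr


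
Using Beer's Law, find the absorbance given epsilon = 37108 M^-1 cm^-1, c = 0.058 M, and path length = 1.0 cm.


A = epsilon * c * l
A = 37108 * 0.058 * 1.0
A = 2152.264

2152.264


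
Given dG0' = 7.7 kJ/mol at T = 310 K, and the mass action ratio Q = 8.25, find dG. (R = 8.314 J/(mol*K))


dG = dG0' + RT * ln(Q) / 1000
dG = 7.7 + 8.314 * 310 * ln(8.25) / 1000
dG = 13.1387 kJ/mol

13.1387 kJ/mol


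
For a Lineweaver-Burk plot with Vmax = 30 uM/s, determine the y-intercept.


y-intercept = 1/Vmax
= 1/30
= 0.0333 s/uM

0.0333 s/uM


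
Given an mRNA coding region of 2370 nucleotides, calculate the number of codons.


codons = nucleotides / 3
codons = 2370 / 3 = 790

790


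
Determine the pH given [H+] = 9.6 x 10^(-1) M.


pH = -log10([H+])
pH = -log10(9.6 x 10^(-1))
pH = 0.0177

0.0177


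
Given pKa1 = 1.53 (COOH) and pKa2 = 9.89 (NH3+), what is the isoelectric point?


pI = (pKa1 + pKa2) / 2
pI = (1.53 + 9.89) / 2
pI = 5.71

5.71


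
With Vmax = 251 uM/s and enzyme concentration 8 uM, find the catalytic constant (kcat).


kcat = Vmax / [E]t
kcat = 251 / 8
kcat = 31.375 s^-1

31.375 s^-1


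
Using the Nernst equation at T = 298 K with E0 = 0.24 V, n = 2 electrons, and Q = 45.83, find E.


E = E0 - (RT/nF) * ln(Q)
E = 0.24 - (8.314 * 298 / (2 * 96485)) * ln(45.83)
E = 0.1909 V

0.1909 V


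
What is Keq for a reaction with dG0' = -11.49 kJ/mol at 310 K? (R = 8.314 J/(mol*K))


Keq = exp(-dG0 * 1000 / (R * T))
Keq = exp(-(-11.49) * 1000 / (8.314 * 310))
Keq = 86.322

86.322


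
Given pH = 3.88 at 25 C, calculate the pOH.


pOH = 14 - pH
pOH = 14 - 3.88
pOH = 10.12

10.12


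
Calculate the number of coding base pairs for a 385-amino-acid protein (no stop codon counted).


Each amino acid = 1 codon = 3 bp
bp = 385 * 3 = 1155 bp

1155 bp


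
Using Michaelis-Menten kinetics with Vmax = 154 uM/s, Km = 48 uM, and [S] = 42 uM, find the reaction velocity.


v = Vmax * [S] / (Km + [S])
v = 154 * 42 / (48 + 42)
v = 71.8667 uM/s

71.8667 uM/s


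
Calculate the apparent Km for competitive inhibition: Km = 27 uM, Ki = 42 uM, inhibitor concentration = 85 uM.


Km_app = Km * (1 + [I]/Ki)
Km_app = 27 * (1 + 85/42)
Km_app = 81.6429 uM

81.6429 uM


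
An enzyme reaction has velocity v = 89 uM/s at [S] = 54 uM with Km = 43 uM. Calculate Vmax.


Vmax = v * (Km + [S]) / [S]
Vmax = 89 * (43 + 54) / 54
Vmax = 159.8704 uM/s

159.8704 uM/s


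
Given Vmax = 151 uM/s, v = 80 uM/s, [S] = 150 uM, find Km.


Km = [S] * (Vmax - v) / v
Km = 150 * (151 - 80) / 80
Km = 133.125 uM

133.125 uM


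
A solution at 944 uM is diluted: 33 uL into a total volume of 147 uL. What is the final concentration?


C2 = C1 * V1 / V2
C2 = 944 * 33 / 147
C2 = 211.9184 uM

211.9184 uM


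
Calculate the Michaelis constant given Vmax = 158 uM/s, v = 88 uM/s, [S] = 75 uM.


Km = [S] * (Vmax - v) / v
Km = 75 * (158 - 88) / 88
Km = 59.6591 uM

59.6591 uM


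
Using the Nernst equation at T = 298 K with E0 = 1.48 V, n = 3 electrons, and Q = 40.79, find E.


E = E0 - (RT/nF) * ln(Q)
E = 1.48 - (8.314 * 298 / (3 * 96485)) * ln(40.79)
E = 1.4483 V

1.4483 V


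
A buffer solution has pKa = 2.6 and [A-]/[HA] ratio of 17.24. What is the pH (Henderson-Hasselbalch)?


pH = pKa + log10([A-]/[HA])
pH = 2.6 + log10(17.24)
pH = 3.8365

3.8365


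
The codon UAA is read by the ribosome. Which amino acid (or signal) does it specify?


Standard genetic code lookup.
Codon UAA -> Stop

Stop


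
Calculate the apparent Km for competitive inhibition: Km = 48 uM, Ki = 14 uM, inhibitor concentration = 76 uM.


Km_app = Km * (1 + [I]/Ki)
Km_app = 48 * (1 + 76/14)
Km_app = 308.5714 uM

308.5714 uM


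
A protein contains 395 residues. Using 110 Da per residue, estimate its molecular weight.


MW = n_residues * 110 Da
MW = 395 * 110
MW = 43450 Da

43450 Da


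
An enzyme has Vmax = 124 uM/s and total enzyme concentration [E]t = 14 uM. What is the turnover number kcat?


kcat = Vmax / [E]t
kcat = 124 / 14
kcat = 8.8571 s^-1

8.8571 s^-1


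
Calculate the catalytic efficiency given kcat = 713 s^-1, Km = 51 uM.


Catalytic efficiency = kcat / Km
= 713 / 51
= 13.9804 uM^-1*s^-1

13.9804 uM^-1*s^-1


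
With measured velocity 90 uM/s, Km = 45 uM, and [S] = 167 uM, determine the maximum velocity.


Vmax = v * (Km + [S]) / [S]
Vmax = 90 * (45 + 167) / 167
Vmax = 114.2515 uM/s

114.2515 uM/s


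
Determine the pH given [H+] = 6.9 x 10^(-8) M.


pH = -log10([H+])
pH = -log10(6.9 x 10^(-8))
pH = 7.1612

7.1612


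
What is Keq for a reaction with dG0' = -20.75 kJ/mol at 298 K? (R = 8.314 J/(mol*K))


Keq = exp(-dG0 * 1000 / (R * T))
Keq = exp(-(-20.75) * 1000 / (8.314 * 298))
Keq = 4337.8539

4337.8539


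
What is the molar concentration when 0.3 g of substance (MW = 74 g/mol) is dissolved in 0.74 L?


C = (mass / MW) / volume
C = (0.3 / 74) / 0.74
C = 0.0055 M

0.0055 M


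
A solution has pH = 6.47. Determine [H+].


[H+] = 10^(-pH)
[H+] = 10^(-6.47)
[H+] = 3.388e-07 M

3.388e-07 M


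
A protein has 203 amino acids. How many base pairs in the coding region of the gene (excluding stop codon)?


Each amino acid = 1 codon = 3 bp
bp = 203 * 3 = 609 bp

609 bp


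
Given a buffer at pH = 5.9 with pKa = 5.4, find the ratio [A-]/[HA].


[A-]/[HA] = 10^(pH - pKa)
= 10^(5.9 - 5.4)
= 3.1623

3.1623


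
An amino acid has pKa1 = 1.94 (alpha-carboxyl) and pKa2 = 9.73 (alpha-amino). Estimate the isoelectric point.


pI = (pKa1 + pKa2) / 2
pI = (1.94 + 9.73) / 2
pI = 5.835

5.835


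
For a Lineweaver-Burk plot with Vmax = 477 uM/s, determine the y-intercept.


y-intercept = 1/Vmax
= 1/477
= 0.0021 s/uM

0.0021 s/uM


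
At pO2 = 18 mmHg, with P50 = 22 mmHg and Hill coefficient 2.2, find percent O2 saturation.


Y = pO2^n / (P50^n + pO2^n)
Y = 18^2.2 / (22^2.2 + 18^2.2)
Y = 39.14%

39.14%


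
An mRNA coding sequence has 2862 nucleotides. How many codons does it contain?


codons = nucleotides / 3
codons = 2862 / 3 = 954

954


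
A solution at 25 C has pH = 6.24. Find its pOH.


pOH = 14 - pH
pOH = 14 - 6.24
pOH = 7.76

7.76


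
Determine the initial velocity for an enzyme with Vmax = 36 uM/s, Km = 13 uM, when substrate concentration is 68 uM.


v = Vmax * [S] / (Km + [S])
v = 36 * 68 / (13 + 68)
v = 30.2222 uM/s

30.2222 uM/s


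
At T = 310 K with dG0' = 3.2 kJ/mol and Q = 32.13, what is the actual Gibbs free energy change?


dG = dG0' + RT * ln(Q) / 1000
dG = 3.2 + 8.314 * 310 * ln(32.13) / 1000
dG = 12.1428 kJ/mol

12.1428 kJ/mol


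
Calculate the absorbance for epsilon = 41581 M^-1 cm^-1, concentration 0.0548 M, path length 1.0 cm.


A = epsilon * c * l
A = 41581 * 0.0548 * 1.0
A = 2278.6388

2278.6388


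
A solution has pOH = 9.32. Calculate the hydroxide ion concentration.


[OH-] = 10^(-pOH)
[OH-] = 10^(-9.32)
[OH-] = 4.786e-10 M

4.786e-10 M


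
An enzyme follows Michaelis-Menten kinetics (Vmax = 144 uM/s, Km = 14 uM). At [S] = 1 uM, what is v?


v = Vmax * [S] / (Km + [S])
v = 144 * 1 / (14 + 1)
v = 9.6 uM/s

9.6 uM/s


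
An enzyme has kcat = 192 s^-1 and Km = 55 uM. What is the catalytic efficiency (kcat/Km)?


Catalytic efficiency = kcat / Km
= 192 / 55
= 3.4909 uM^-1*s^-1

3.4909 uM^-1*s^-1


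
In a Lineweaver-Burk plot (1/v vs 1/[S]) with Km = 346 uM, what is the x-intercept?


x-intercept = -1/Km
= -1/346
= -0.0029 1/uM

-0.0029 1/uM


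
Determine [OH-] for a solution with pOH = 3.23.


[OH-] = 10^(-pOH)
[OH-] = 10^(-3.23)
[OH-] = 5.888e-04 M

5.888e-04 M


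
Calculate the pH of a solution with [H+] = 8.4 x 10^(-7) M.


pH = -log10([H+])
pH = -log10(8.4 x 10^(-7))
pH = 6.0757

6.0757


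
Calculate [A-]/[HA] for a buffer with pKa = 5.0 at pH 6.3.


[A-]/[HA] = 10^(pH - pKa)
= 10^(6.3 - 5.0)
= 19.9526

19.9526


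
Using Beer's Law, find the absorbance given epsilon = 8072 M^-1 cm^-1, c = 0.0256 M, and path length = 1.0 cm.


A = epsilon * c * l
A = 8072 * 0.0256 * 1.0
A = 206.6432

206.6432


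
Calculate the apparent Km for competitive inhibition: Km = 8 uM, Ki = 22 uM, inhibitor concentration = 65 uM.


Km_app = Km * (1 + [I]/Ki)
Km_app = 8 * (1 + 65/22)
Km_app = 31.6364 uM

31.6364 uM


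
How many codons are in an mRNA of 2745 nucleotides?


codons = nucleotides / 3
codons = 2745 / 3 = 915

915


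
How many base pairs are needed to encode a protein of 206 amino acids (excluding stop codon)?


Each amino acid = 1 codon = 3 bp
bp = 206 * 3 = 618 bp

618 bp


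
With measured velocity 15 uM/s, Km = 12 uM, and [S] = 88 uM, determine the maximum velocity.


Vmax = v * (Km + [S]) / [S]
Vmax = 15 * (12 + 88) / 88
Vmax = 17.0455 uM/s

17.0455 uM/s


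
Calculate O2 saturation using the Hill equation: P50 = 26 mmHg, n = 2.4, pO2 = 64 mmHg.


Y = pO2^n / (P50^n + pO2^n)
Y = 64^2.4 / (26^2.4 + 64^2.4)
Y = 89.68%

89.68%


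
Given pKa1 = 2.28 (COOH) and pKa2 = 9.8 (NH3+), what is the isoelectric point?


pI = (pKa1 + pKa2) / 2
pI = (2.28 + 9.8) / 2
pI = 6.04

6.04


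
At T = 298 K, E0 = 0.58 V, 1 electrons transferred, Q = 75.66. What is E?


E = E0 - (RT/nF) * ln(Q)
E = 0.58 - (8.314 * 298 / (1 * 96485)) * ln(75.66)
E = 0.4689 V

0.4689 V


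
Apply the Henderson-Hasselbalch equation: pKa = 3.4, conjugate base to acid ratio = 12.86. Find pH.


pH = pKa + log10([A-]/[HA])
pH = 3.4 + log10(12.86)
pH = 4.5092

4.5092


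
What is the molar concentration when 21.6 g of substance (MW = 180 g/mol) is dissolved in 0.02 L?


C = (mass / MW) / volume
C = (21.6 / 180) / 0.02
C = 6.0 M

6.0 M


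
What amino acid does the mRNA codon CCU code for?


Standard genetic code lookup.
Codon CCU -> Pro

Pro


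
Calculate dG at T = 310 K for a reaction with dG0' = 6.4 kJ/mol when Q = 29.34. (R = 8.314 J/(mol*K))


dG = dG0' + RT * ln(Q) / 1000
dG = 6.4 + 8.314 * 310 * ln(29.34) / 1000
dG = 15.1087 kJ/mol

15.1087 kJ/mol


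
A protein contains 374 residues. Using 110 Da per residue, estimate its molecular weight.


MW = n_residues * 110 Da
MW = 374 * 110
MW = 41140 Da

41140 Da


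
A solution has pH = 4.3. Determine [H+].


[H+] = 10^(-pH)
[H+] = 10^(-4.3)
[H+] = 5.012e-05 M

5.012e-05 M


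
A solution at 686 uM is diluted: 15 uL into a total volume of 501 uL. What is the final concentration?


C2 = C1 * V1 / V2
C2 = 686 * 15 / 501
C2 = 20.5389 uM

20.5389 uM


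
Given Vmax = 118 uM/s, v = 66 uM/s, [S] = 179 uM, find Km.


Km = [S] * (Vmax - v) / v
Km = 179 * (118 - 66) / 66
Km = 141.0303 uM

141.0303 uM


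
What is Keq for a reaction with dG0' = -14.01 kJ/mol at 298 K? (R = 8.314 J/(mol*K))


Keq = exp(-dG0 * 1000 / (R * T))
Keq = exp(-(-14.01) * 1000 / (8.314 * 298))
Keq = 285.6393

285.6393


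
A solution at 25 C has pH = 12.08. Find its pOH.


pOH = 14 - pH
pOH = 14 - 12.08
pOH = 1.92

1.92


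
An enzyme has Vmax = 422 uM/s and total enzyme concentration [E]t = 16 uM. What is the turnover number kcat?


kcat = Vmax / [E]t
kcat = 422 / 16
kcat = 26.375 s^-1

26.375 s^-1


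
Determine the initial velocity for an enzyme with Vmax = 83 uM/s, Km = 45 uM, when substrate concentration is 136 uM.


v = Vmax * [S] / (Km + [S])
v = 83 * 136 / (45 + 136)
v = 62.3646 uM/s

62.3646 uM/s


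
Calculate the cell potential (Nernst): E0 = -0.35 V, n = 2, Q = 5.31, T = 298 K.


E = E0 - (RT/nF) * ln(Q)
E = -0.35 - (8.314 * 298 / (2 * 96485)) * ln(5.31)
E = -0.3714 V

-0.3714 V


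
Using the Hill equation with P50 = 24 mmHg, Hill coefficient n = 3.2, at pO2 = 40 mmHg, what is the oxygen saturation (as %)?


Y = pO2^n / (P50^n + pO2^n)
Y = 40^3.2 / (24^3.2 + 40^3.2)
Y = 83.68%

83.68%


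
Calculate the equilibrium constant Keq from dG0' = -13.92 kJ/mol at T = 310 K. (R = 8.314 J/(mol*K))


Keq = exp(-dG0 * 1000 / (R * T))
Keq = exp(-(-13.92) * 1000 / (8.314 * 310))
Keq = 221.6096

221.6096


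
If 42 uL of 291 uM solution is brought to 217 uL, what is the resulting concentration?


C2 = C1 * V1 / V2
C2 = 291 * 42 / 217
C2 = 56.3226 uM

56.3226 uM


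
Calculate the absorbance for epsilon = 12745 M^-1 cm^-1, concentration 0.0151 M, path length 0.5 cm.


A = epsilon * c * l
A = 12745 * 0.0151 * 0.5
A = 96.2248

96.2248


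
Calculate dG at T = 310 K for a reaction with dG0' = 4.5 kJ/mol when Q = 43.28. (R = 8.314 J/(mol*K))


dG = dG0' + RT * ln(Q) / 1000
dG = 4.5 + 8.314 * 310 * ln(43.28) / 1000
dG = 14.2106 kJ/mol

14.2106 kJ/mol


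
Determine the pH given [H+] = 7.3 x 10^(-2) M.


pH = -log10([H+])
pH = -log10(7.3 x 10^(-2))
pH = 1.1367

1.1367


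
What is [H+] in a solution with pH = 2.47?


[H+] = 10^(-pH)
[H+] = 10^(-2.47)
[H+] = 0.0034 M

0.0034 M


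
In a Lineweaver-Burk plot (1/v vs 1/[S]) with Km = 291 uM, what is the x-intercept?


x-intercept = -1/Km
= -1/291
= -0.0034 1/uM

-0.0034 1/uM


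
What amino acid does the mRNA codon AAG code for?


Standard genetic code lookup.
Codon AAG -> Lys

Lys


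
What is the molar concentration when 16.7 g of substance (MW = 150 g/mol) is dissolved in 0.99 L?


C = (mass / MW) / volume
C = (16.7 / 150) / 0.99
C = 0.1125 M

0.1125 M


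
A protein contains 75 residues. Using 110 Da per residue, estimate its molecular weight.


MW = n_residues * 110 Da
MW = 75 * 110
MW = 8250 Da

8250 Da


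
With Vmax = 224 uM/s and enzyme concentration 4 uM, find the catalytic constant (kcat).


kcat = Vmax / [E]t
kcat = 224 / 4
kcat = 56.0 s^-1

56.0 s^-1


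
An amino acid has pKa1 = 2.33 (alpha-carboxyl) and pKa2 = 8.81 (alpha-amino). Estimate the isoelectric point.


pI = (pKa1 + pKa2) / 2
pI = (2.33 + 8.81) / 2
pI = 5.57

5.57


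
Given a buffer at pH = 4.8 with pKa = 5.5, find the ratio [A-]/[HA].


[A-]/[HA] = 10^(pH - pKa)
= 10^(4.8 - 5.5)
= 0.1995

0.1995


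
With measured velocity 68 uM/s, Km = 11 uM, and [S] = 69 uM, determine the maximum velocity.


Vmax = v * (Km + [S]) / [S]
Vmax = 68 * (11 + 69) / 69
Vmax = 78.8406 uM/s

78.8406 uM/s


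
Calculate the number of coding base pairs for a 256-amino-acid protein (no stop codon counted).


Each amino acid = 1 codon = 3 bp
bp = 256 * 3 = 768 bp

768 bp


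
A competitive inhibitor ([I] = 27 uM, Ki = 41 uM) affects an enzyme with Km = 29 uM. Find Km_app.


Km_app = Km * (1 + [I]/Ki)
Km_app = 29 * (1 + 27/41)
Km_app = 48.0976 uM

48.0976 uM


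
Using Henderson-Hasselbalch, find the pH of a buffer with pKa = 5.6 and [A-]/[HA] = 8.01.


pH = pKa + log10([A-]/[HA])
pH = 5.6 + log10(8.01)
pH = 6.5036

6.5036


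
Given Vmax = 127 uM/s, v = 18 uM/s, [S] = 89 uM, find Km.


Km = [S] * (Vmax - v) / v
Km = 89 * (127 - 18) / 18
Km = 538.9444 uM

538.9444 uM


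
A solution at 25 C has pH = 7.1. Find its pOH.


pOH = 14 - pH
pOH = 14 - 7.1
pOH = 6.9

6.9


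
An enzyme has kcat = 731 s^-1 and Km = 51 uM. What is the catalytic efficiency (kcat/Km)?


Catalytic efficiency = kcat / Km
= 731 / 51
= 14.3333 uM^-1*s^-1

14.3333 uM^-1*s^-1


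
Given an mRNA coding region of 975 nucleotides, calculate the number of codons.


codons = nucleotides / 3
codons = 975 / 3 = 325

325


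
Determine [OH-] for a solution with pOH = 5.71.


[OH-] = 10^(-pOH)
[OH-] = 10^(-5.71)
[OH-] = 1.950e-06 M

1.950e-06 M


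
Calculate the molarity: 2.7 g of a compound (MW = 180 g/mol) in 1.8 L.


C = (mass / MW) / volume
C = (2.7 / 180) / 1.8
C = 0.0083 M

0.0083 M


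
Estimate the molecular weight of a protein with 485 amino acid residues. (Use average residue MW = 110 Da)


MW = n_residues * 110 Da
MW = 485 * 110
MW = 53350 Da

53350 Da


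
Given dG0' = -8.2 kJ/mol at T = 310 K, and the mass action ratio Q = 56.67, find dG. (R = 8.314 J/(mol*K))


dG = dG0' + RT * ln(Q) / 1000
dG = -8.2 + 8.314 * 310 * ln(56.67) / 1000
dG = 2.2054 kJ/mol

2.2054 kJ/mol


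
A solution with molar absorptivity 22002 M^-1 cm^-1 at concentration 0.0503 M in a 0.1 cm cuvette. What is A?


A = epsilon * c * l
A = 22002 * 0.0503 * 0.1
A = 110.6701

110.6701


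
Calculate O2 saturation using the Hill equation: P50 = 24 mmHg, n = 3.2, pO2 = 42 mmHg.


Y = pO2^n / (P50^n + pO2^n)
Y = 42^3.2 / (24^3.2 + 42^3.2)
Y = 85.7%

85.7%


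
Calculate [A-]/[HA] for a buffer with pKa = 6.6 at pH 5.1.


[A-]/[HA] = 10^(pH - pKa)
= 10^(5.1 - 6.6)
= 0.0316

0.0316


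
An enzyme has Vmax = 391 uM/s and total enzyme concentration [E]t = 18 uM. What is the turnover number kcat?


kcat = Vmax / [E]t
kcat = 391 / 18
kcat = 21.7222 s^-1

21.7222 s^-1


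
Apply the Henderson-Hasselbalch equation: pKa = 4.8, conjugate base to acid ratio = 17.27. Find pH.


pH = pKa + log10([A-]/[HA])
pH = 4.8 + log10(17.27)
pH = 6.0373

6.0373


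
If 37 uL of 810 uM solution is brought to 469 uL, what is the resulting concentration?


C2 = C1 * V1 / V2
C2 = 810 * 37 / 469
C2 = 63.9019 uM

63.9019 uM


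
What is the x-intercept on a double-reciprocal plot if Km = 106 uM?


x-intercept = -1/Km
= -1/106
= -0.0094 1/uM

-0.0094 1/uM


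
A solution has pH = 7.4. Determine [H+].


[H+] = 10^(-pH)
[H+] = 10^(-7.4)
[H+] = 3.981e-08 M

3.981e-08 M


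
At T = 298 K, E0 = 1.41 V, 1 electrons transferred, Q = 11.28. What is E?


E = E0 - (RT/nF) * ln(Q)
E = 1.41 - (8.314 * 298 / (1 * 96485)) * ln(11.28)
E = 1.3478 V

1.3478 V


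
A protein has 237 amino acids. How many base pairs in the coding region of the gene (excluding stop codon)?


Each amino acid = 1 codon = 3 bp
bp = 237 * 3 = 711 bp

711 bp


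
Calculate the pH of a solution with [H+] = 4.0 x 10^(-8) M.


pH = -log10([H+])
pH = -log10(4.0 x 10^(-8))
pH = 7.3979

7.3979


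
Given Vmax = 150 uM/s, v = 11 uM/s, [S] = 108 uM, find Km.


Km = [S] * (Vmax - v) / v
Km = 108 * (150 - 11) / 11
Km = 1364.7273 uM

1364.7273 uM


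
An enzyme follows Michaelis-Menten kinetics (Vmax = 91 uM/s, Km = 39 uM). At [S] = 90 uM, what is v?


v = Vmax * [S] / (Km + [S])
v = 91 * 90 / (39 + 90)
v = 63.4884 uM/s

63.4884 uM/s


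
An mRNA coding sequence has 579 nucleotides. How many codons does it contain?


codons = nucleotides / 3
codons = 579 / 3 = 193

193


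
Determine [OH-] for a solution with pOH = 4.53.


[OH-] = 10^(-pOH)
[OH-] = 10^(-4.53)
[OH-] = 2.951e-05 M

2.951e-05 M


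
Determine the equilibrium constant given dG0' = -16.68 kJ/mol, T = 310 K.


Keq = exp(-dG0 * 1000 / (R * T))
Keq = exp(-(-16.68) * 1000 / (8.314 * 310))
Keq = 646.6394

646.6394


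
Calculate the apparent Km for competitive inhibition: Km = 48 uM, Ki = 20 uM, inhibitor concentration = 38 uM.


Km_app = Km * (1 + [I]/Ki)
Km_app = 48 * (1 + 38/20)
Km_app = 139.2 uM

139.2 uM


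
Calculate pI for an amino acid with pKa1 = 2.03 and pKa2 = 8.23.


pI = (pKa1 + pKa2) / 2
pI = (2.03 + 8.23) / 2
pI = 5.13

5.13


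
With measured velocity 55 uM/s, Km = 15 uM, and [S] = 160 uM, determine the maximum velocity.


Vmax = v * (Km + [S]) / [S]
Vmax = 55 * (15 + 160) / 160
Vmax = 60.1562 uM/s

60.1562 uM/s


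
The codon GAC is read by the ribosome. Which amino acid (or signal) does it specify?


Standard genetic code lookup.
Codon GAC -> Asp

Asp


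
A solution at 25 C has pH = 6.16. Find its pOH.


pOH = 14 - pH
pOH = 14 - 6.16
pOH = 7.84

7.84


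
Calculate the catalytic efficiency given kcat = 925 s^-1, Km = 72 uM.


Catalytic efficiency = kcat / Km
= 925 / 72
= 12.8472 uM^-1*s^-1

12.8472 uM^-1*s^-1


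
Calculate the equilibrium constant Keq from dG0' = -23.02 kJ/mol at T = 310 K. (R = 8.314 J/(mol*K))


Keq = exp(-dG0 * 1000 / (R * T))
Keq = exp(-(-23.02) * 1000 / (8.314 * 310))
Keq = 7568.039

7568.039


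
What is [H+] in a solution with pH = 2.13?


[H+] = 10^(-pH)
[H+] = 10^(-2.13)
[H+] = 0.0074 M

0.0074 M


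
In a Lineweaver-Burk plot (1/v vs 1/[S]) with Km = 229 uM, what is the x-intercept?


x-intercept = -1/Km
= -1/229
= -0.0044 1/uM

-0.0044 1/uM


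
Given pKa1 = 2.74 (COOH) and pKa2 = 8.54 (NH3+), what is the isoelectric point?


pI = (pKa1 + pKa2) / 2
pI = (2.74 + 8.54) / 2
pI = 5.64

5.64


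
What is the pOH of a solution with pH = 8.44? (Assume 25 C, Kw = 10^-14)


pOH = 14 - pH
pOH = 14 - 8.44
pOH = 5.56

5.56


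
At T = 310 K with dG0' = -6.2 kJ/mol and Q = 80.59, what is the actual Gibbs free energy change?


dG = dG0' + RT * ln(Q) / 1000
dG = -6.2 + 8.314 * 310 * ln(80.59) / 1000
dG = 5.1129 kJ/mol

5.1129 kJ/mol


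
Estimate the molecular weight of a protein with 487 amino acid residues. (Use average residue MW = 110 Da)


MW = n_residues * 110 Da
MW = 487 * 110
MW = 53570 Da

53570 Da


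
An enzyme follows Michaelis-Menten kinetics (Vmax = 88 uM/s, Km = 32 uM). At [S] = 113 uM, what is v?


v = Vmax * [S] / (Km + [S])
v = 88 * 113 / (32 + 113)
v = 68.5793 uM/s

68.5793 uM/s


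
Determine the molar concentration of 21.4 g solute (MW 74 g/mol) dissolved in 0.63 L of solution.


C = (mass / MW) / volume
C = (21.4 / 74) / 0.63
C = 0.459 M

0.459 M


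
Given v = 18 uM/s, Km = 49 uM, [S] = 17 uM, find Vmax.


Vmax = v * (Km + [S]) / [S]
Vmax = 18 * (49 + 17) / 17
Vmax = 69.8824 uM/s

69.8824 uM/s


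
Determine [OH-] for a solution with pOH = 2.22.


[OH-] = 10^(-pOH)
[OH-] = 10^(-2.22)
[OH-] = 0.006 M

0.006 M


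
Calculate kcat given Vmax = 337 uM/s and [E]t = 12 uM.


kcat = Vmax / [E]t
kcat = 337 / 12
kcat = 28.0833 s^-1

28.0833 s^-1


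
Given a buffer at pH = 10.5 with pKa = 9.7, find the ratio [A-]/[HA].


[A-]/[HA] = 10^(pH - pKa)
= 10^(10.5 - 9.7)
= 6.3096

6.3096


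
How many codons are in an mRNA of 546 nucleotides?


codons = nucleotides / 3
codons = 546 / 3 = 182

182


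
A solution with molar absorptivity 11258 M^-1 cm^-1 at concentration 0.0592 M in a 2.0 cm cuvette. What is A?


A = epsilon * c * l
A = 11258 * 0.0592 * 2.0
A = 1332.9472

1332.9472


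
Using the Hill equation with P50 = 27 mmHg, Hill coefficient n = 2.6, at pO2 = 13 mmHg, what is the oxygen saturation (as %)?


Y = pO2^n / (P50^n + pO2^n)
Y = 13^2.6 / (27^2.6 + 13^2.6)
Y = 13.01%

13.01%


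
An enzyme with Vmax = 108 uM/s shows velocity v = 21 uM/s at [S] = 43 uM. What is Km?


Km = [S] * (Vmax - v) / v
Km = 43 * (108 - 21) / 21
Km = 178.1429 uM

178.1429 uM


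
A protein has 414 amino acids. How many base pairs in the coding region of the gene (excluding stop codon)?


Each amino acid = 1 codon = 3 bp
bp = 414 * 3 = 1242 bp

1242 bp


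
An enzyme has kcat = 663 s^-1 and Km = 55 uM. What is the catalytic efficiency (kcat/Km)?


Catalytic efficiency = kcat / Km
= 663 / 55
= 12.0545 uM^-1*s^-1

12.0545 uM^-1*s^-1
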